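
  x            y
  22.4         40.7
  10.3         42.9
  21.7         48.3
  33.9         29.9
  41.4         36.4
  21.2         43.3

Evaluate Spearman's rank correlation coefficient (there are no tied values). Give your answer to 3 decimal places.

Rank x: 4, 1, 3, 5, 6, 2
Rank y: 3, 4, 6, 1, 2, 5
d = rank(x) − rank(y): 1, -3, -3, 4, 4, -3; Σd² = 60
ρ = 1 − 6Σd² / [n(n²−1)] = 1 − 6×60 / (6×35) = 1 − 360/210 ≈ -0.714

-0.714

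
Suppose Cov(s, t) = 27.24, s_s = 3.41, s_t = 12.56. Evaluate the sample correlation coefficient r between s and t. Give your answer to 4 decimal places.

0.6360

r = Cov(s,t) / (s_s · s_t) = 27.24 / (3.41 × 12.56)
  = 27.24 / 42.8296 ≈ 0.6360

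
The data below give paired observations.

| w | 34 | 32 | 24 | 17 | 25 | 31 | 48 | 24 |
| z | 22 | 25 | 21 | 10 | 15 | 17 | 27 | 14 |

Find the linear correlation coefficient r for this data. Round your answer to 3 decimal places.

0.841

n = 8, Σw = 235, Σz = 151, Σw² = 7511, Σz² = 3089, Σwz = 4756
nΣwz − ΣwΣz = 38048 − 35485 = 2563
nΣw² − (Σw)² = 60088 − 55225 = 4863; nΣz² − (Σz)² = 24712 − 22801 = 1911
r = 2563 / √(4863 × 1911) = 2563 / 3048.4739 ≈ 0.841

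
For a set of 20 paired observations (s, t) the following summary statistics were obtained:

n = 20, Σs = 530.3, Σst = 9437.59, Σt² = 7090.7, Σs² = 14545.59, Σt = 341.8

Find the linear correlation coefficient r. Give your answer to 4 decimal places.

0.4816

r = (nΣst − ΣsΣt) / √[(nΣs² − (Σs)²)(nΣt² − (Σt)²)]
Numerator: 20×9437.59 − 530.3×341.8 = 7495.26
Denominator: √[(290911.8 − 281218.09)(141814 − 116827.24)] = √[9693.71 × 24986.76] = 15563.2389
r = 7495.26 / 15563.2389 ≈ 0.4816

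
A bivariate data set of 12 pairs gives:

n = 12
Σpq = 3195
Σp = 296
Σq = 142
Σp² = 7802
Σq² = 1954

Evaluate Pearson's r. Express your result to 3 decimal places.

-0.831

r = (nΣpq − ΣpΣq) / √[(nΣp² − (Σp)²)(nΣq² − (Σq)²)]
Numerator: 12×3195 − 296×142 = -3692
Denominator: √[(93624 − 87616)(23448 − 20164)] = √[6008 × 3284] = 4441.8771
r = -3692 / 4441.8771 ≈ -0.831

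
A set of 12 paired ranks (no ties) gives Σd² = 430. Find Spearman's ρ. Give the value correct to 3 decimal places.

-0.503

ρ = 1 − 6Σd² / [n(n²−1)] = 1 − 6×430 / (12×143)
  = 1 − 2580/1716 = 1 − 1.5035 ≈ -0.503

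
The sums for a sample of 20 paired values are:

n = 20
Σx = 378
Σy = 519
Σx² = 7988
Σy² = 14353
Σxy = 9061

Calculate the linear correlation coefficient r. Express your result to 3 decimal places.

-0.866

r = (nΣxy − ΣxΣy) / √[(nΣx² − (Σx)²)(nΣy² − (Σy)²)]
Numerator: 20×9061 − 378×519 = -14962
Denominator: √[(159760 − 142884)(287060 − 269361)] = √[16876 × 17699] = 17282.6018
r = -14962 / 17282.6018 ≈ -0.866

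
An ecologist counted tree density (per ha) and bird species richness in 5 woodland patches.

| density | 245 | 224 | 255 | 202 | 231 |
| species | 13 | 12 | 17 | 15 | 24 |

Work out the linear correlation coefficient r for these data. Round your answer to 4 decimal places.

n = 5, Σx = 1157, Σy = 81, Σx² = 269391, Σy² = 1403, Σxy = 18782
nΣxy − ΣxΣy = 93910 − 93717 = 193
nΣx² − (Σx)² = 1346955 − 1338649 = 8306; nΣy² − (Σy)² = 7015 − 6561 = 454
r = 193 / √(8306 × 454) = 193 / 1941.8867 ≈ 0.0994

0.0994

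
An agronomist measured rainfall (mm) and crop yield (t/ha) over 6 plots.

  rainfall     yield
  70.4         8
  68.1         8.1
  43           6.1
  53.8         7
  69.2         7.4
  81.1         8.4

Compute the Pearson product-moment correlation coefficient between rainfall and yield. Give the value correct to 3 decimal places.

0.950

n = 6, Σx = 385.6, Σy = 45, Σx² = 25703.06, Σy² = 341.14, Σxy = 2947.03
nΣxy − ΣxΣy = 17682.18 − 17352 = 330.18
nΣx² − (Σx)² = 154218.36 − 148687.36 = 5531; nΣy² − (Σy)² = 2046.84 − 2025 = 21.84
r = 330.18 / √(5531 × 21.84) = 330.18 / 347.5587 ≈ 0.950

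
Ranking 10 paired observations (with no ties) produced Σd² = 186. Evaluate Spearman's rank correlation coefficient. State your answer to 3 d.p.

-0.127

ρ = 1 − 6Σd² / [n(n²−1)] = 1 − 6×186 / (10×99)
  = 1 − 1116/990 = 1 − 1.1273 ≈ -0.127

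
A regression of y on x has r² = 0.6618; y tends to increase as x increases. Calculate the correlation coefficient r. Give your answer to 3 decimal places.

0.814

|r| = √0.6618 = 0.814
The association is positive, so r = 0.814.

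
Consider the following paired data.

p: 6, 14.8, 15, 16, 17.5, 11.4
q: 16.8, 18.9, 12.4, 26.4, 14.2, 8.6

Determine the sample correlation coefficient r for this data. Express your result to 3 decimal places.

0.210

n = 6, Σp = 80.7, Σq = 97.3, Σp² = 1172.25, Σq² = 1765.77, Σpq = 1335.46
nΣpq − ΣpΣq = 8012.76 − 7852.11 = 160.65
nΣp² − (Σp)² = 7033.5 − 6512.49 = 521.01; nΣq² − (Σq)² = 10594.62 − 9467.29 = 1127.33
r = 160.65 / √(521.01 × 1127.33) = 160.65 / 766.3878 ≈ 0.210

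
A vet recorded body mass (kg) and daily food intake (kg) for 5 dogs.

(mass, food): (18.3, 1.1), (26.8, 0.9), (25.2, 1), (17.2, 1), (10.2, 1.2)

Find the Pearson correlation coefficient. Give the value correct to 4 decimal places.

-0.8909

n = 5, Σx = 97.7, Σy = 5.2, Σx² = 2088.05, Σy² = 5.46, Σxy = 98.89
nΣxy − ΣxΣy = 494.45 − 508.04 = -13.59
nΣx² − (Σx)² = 10440.25 − 9545.29 = 894.96; nΣy² − (Σy)² = 27.3 − 27.04 = 0.26
r = -13.59 / √(894.96 × 0.26) = -13.59 / 15.2542 ≈ -0.8909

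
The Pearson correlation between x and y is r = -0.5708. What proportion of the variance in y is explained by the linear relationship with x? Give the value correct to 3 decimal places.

r² = (-0.5708)² = 0.326

0.326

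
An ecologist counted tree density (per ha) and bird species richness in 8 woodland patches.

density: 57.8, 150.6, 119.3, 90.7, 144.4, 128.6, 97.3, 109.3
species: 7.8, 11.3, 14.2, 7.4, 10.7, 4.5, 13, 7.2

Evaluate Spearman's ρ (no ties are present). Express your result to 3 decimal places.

0.143

Rank density: 1, 8, 5, 2, 7, 6, 3, 4
Rank species: 4, 6, 8, 3, 5, 1, 7, 2
d = rank(density) − rank(species): -3, 2, -3, -1, 2, 5, -4, 2; Σd² = 72
ρ = 1 − 6Σd² / [n(n²−1)] = 1 − 6×72 / (8×63) = 1 − 432/504 ≈ 0.143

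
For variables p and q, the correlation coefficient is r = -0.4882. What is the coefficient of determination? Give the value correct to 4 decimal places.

0.2383

r² = (-0.4882)² = 0.2383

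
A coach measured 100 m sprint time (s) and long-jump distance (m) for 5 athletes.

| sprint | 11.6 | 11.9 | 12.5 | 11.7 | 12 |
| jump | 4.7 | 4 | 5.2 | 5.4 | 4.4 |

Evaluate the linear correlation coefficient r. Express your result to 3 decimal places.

0.152

n = 5, Σx = 59.7, Σy = 23.7, Σx² = 713.31, Σy² = 113.65, Σxy = 283.1
nΣxy − ΣxΣy = 1415.5 − 1414.89 = 0.61
nΣx² − (Σx)² = 3566.55 − 3564.09 = 2.46; nΣy² − (Σy)² = 568.25 − 561.69 = 6.56
r = 0.61 / √(2.46 × 6.56) = 0.61 / 4.0172 ≈ 0.152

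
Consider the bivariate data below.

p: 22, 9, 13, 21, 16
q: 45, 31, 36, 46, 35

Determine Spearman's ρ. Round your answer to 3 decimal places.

0.800

Rank p: 5, 1, 2, 4, 3
Rank q: 4, 1, 3, 5, 2
d = rank(p) − rank(q): 1, 0, -1, -1, 1; Σd² = 4
ρ = 1 − 6Σd² / [n(n²−1)] = 1 − 6×4 / (5×24) = 1 − 24/120 ≈ 0.800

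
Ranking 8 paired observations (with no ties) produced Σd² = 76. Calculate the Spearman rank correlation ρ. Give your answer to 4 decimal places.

ρ = 1 − 6Σd² / [n(n²−1)] = 1 − 6×76 / (8×63)
  = 1 − 456/504 = 1 − 0.90476 ≈ 0.0952

0.0952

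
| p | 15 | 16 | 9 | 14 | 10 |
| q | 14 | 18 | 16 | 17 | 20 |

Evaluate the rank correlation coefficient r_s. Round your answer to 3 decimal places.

Rank p: 4, 5, 1, 3, 2
Rank q: 1, 4, 2, 3, 5
d = rank(p) − rank(q): 3, 1, -1, 0, -3; Σd² = 20
ρ = 1 − 6Σd² / [n(n²−1)] = 1 − 6×20 / (5×24) = 1 − 120/120 ≈ 0.000

0.000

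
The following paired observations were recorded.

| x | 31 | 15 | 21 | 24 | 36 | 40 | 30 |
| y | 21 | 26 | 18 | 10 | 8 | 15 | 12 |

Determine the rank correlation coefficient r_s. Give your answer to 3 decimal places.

Rank x: 5, 1, 2, 3, 6, 7, 4
Rank y: 6, 7, 5, 2, 1, 4, 3
d = rank(x) − rank(y): -1, -6, -3, 1, 5, 3, 1; Σd² = 82
ρ = 1 − 6Σd² / [n(n²−1)] = 1 − 6×82 / (7×48) = 1 − 492/336 ≈ -0.464

-0.464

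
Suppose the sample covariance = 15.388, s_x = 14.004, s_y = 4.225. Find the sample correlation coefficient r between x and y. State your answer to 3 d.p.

0.260

r = Cov(x,y) / (s_x · s_y) = 15.388 / (14.004 × 4.225)
  = 15.388 / 59.1669 ≈ 0.260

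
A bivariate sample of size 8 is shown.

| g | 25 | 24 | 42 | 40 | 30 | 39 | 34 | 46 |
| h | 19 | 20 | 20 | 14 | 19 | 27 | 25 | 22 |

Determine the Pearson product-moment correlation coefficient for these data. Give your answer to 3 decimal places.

n = 8, Σg = 280, Σh = 166, Σg² = 10258, Σh² = 3556, Σgh = 5840
nΣgh − ΣgΣh = 46720 − 46480 = 240
nΣg² − (Σg)² = 82064 − 78400 = 3664; nΣh² − (Σh)² = 28448 − 27556 = 892
r = 240 / √(3664 × 892) = 240 / 1807.8407 ≈ 0.133

0.133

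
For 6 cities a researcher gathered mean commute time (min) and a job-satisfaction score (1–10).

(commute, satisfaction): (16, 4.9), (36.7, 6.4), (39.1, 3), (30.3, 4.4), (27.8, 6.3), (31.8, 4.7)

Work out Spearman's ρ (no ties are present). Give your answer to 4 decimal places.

-0.3143

Rank commute: 1, 5, 6, 3, 2, 4
Rank satisfaction: 4, 6, 1, 2, 5, 3
d = rank(commute) − rank(satisfaction): -3, -1, 5, 1, -3, 1; Σd² = 46
ρ = 1 − 6Σd² / [n(n²−1)] = 1 − 6×46 / (6×35) = 1 − 276/210 ≈ -0.3143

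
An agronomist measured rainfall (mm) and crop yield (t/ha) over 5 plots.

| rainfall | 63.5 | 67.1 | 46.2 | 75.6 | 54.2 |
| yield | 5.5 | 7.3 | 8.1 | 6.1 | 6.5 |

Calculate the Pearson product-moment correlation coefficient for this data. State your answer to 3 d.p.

-0.590

n = 5, Σx = 306.6, Σy = 33.5, Σx² = 19322.1, Σy² = 228.61, Σxy = 2026.76
nΣxy − ΣxΣy = 10133.8 − 10271.1 = -137.3
nΣx² − (Σx)² = 96610.5 − 94003.56 = 2606.94; nΣy² − (Σy)² = 1143.05 − 1122.25 = 20.8
r = -137.3 / √(2606.94 × 20.8) = -137.3 / 232.8612 ≈ -0.590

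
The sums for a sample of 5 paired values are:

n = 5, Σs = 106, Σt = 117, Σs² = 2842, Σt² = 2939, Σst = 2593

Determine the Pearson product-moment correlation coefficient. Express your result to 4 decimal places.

r = (nΣst − ΣsΣt) / √[(nΣs² − (Σs)²)(nΣt² − (Σt)²)]
Numerator: 5×2593 − 106×117 = 563
Denominator: √[(14210 − 11236)(14695 − 13689)] = √[2974 × 1006] = 1729.6948
r = 563 / 1729.6948 ≈ 0.3255

0.3255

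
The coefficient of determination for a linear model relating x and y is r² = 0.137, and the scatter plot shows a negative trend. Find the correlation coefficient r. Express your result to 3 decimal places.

-0.370

|r| = √0.137 = 0.370
The association is negative, so r = −0.370.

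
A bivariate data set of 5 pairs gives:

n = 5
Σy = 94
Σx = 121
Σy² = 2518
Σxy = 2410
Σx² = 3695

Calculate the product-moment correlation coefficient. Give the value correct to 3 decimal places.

r = (nΣxy − ΣxΣy) / √[(nΣx² − (Σx)²)(nΣy² − (Σy)²)]
Numerator: 5×2410 − 121×94 = 676
Denominator: √[(18475 − 14641)(12590 − 8836)] = √[3834 × 3754] = 3793.7891
r = 676 / 3793.7891 ≈ 0.178

0.178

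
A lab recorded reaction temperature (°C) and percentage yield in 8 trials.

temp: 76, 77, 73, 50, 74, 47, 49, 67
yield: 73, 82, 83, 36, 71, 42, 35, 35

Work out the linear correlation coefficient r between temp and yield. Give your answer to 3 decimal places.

n = 8, Σx = 513, Σy = 457, Σx² = 34109, Σy² = 29493, Σxy = 31009
nΣxy − ΣxΣy = 248072 − 234441 = 13631
nΣx² − (Σx)² = 272872 − 263169 = 9703; nΣy² − (Σy)² = 235944 − 208849 = 27095
r = 13631 / √(9703 × 27095) = 13631 / 16214.2772 ≈ 0.841

0.841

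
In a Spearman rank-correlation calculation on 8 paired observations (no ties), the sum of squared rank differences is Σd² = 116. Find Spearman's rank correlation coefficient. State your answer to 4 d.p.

ρ = 1 − 6Σd² / [n(n²−1)] = 1 − 6×116 / (8×63)
  = 1 − 696/504 = 1 − 1.38095 ≈ -0.3810

-0.3810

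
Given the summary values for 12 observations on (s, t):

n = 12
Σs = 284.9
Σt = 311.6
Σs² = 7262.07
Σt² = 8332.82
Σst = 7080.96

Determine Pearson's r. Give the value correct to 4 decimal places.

-0.9137

r = (nΣst − ΣsΣt) / √[(nΣs² − (Σs)²)(nΣt² − (Σt)²)]
Numerator: 12×7080.96 − 284.9×311.6 = -3803.32
Denominator: √[(87144.84 − 81168.01)(99993.84 − 97094.56)] = √[5976.83 × 2899.28] = 4162.7519
r = -3803.32 / 4162.7519 ≈ -0.9137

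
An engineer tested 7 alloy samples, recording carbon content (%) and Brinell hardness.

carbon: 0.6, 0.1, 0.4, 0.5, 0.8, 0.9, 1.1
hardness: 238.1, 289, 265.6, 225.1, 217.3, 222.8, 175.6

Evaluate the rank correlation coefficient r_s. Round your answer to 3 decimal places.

-0.929

Rank carbon: 4, 1, 2, 3, 5, 6, 7
Rank hardness: 5, 7, 6, 4, 2, 3, 1
d = rank(carbon) − rank(hardness): -1, -6, -4, -1, 3, 3, 6; Σd² = 108
ρ = 1 − 6Σd² / [n(n²−1)] = 1 − 6×108 / (7×48) = 1 − 648/336 ≈ -0.929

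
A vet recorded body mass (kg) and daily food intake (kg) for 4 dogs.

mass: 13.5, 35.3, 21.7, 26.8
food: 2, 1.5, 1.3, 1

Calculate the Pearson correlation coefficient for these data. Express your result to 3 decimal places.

-0.531

n = 4, Σx = 97.3, Σy = 5.8, Σx² = 2617.47, Σy² = 8.94, Σxy = 134.96
nΣxy − ΣxΣy = 539.84 − 564.34 = -24.5
nΣx² − (Σx)² = 10469.88 − 9467.29 = 1002.59; nΣy² − (Σy)² = 35.76 − 33.64 = 2.12
r = -24.5 / √(1002.59 × 2.12) = -24.5 / 46.1030 ≈ -0.531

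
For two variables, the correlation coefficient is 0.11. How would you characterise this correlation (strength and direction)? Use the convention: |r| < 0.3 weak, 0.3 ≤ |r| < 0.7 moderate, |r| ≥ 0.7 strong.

weak positive

r = 0.11 > 0 so the relationship is positive.
|r| = 0.11, which falls in the weak range.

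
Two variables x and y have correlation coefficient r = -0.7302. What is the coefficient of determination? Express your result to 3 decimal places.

0.533

r² = (-0.7302)² = 0.533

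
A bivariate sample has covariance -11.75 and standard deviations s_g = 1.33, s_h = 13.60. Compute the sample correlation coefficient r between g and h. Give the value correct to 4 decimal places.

-0.6496

r = Cov(g,h) / (s_g · s_h) = -11.75 / (1.33 × 13.60)
  = -11.75 / 18.0880 ≈ -0.6496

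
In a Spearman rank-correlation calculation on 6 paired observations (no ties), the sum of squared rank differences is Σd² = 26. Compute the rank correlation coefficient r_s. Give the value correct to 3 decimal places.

0.257

ρ = 1 − 6Σd² / [n(n²−1)] = 1 − 6×26 / (6×35)
  = 1 − 156/210 = 1 − 0.7429 ≈ 0.257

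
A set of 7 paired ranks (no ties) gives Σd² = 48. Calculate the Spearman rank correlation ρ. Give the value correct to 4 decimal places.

0.1429

ρ = 1 − 6Σd² / [n(n²−1)] = 1 − 6×48 / (7×48)
  = 1 − 288/336 = 1 − 0.85714 ≈ 0.1429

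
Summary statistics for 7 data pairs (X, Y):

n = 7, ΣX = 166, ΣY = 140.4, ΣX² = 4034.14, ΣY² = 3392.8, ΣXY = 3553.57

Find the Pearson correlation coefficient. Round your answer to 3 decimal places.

r = (nΣXY − ΣXΣY) / √[(nΣX² − (ΣX)²)(nΣY² − (ΣY)²)]
Numerator: 7×3553.57 − 166×140.4 = 1568.59
Denominator: √[(28238.98 − 27556)(23749.6 − 19712.16)] = √[682.98 × 4037.44] = 1660.5694
r = 1568.59 / 1660.5694 ≈ 0.945

0.945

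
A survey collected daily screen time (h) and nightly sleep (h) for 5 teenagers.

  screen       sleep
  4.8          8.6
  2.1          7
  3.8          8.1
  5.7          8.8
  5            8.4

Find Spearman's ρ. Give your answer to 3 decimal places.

0.900

Rank screen: 3, 1, 2, 5, 4
Rank sleep: 4, 1, 2, 5, 3
d = rank(screen) − rank(sleep): -1, 0, 0, 0, 1; Σd² = 2
ρ = 1 − 6Σd² / [n(n²−1)] = 1 − 6×2 / (5×24) = 1 − 12/120 ≈ 0.900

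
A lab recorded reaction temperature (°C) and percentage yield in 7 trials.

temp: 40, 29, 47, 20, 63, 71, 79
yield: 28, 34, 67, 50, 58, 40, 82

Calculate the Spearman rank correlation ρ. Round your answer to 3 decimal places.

0.536

Rank temp: 3, 2, 4, 1, 5, 6, 7
Rank yield: 1, 2, 6, 4, 5, 3, 7
d = rank(temp) − rank(yield): 2, 0, -2, -3, 0, 3, 0; Σd² = 26
ρ = 1 − 6Σd² / [n(n²−1)] = 1 − 6×26 / (7×48) = 1 − 156/336 ≈ 0.536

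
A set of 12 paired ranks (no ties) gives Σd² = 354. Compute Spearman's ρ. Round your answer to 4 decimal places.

-0.2378

ρ = 1 − 6Σd² / [n(n²−1)] = 1 − 6×354 / (12×143)
  = 1 − 2124/1716 = 1 − 1.23776 ≈ -0.2378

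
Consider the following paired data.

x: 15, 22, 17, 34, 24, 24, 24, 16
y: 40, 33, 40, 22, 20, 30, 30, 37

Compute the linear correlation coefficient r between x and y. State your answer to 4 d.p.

-0.8480

n = 8, Σx = 176, Σy = 252, Σx² = 4138, Σy² = 8342, Σxy = 5266
nΣxy − ΣxΣy = 42128 − 44352 = -2224
nΣx² − (Σx)² = 33104 − 30976 = 2128; nΣy² − (Σy)² = 66736 − 63504 = 3232
r = -2224 / √(2128 × 3232) = -2224 / 2622.5362 ≈ -0.8480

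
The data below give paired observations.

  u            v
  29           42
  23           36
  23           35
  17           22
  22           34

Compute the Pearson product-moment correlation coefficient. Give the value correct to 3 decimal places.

n = 5, Σu = 114, Σv = 169, Σu² = 2672, Σv² = 5925, Σuv = 3973
nΣuv − ΣuΣv = 19865 − 19266 = 599
nΣu² − (Σu)² = 13360 − 12996 = 364; nΣv² − (Σv)² = 29625 − 28561 = 1064
r = 599 / √(364 × 1064) = 599 / 622.3311 ≈ 0.963

0.963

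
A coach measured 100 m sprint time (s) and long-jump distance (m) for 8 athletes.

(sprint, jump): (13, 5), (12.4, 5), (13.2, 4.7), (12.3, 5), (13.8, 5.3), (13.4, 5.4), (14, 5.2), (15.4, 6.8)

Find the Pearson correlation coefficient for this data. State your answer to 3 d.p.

n = 8, Σx = 107.5, Σy = 42.4, Σx² = 1451.45, Σy² = 227.62, Σxy = 573.56
nΣxy − ΣxΣy = 4588.48 − 4558 = 30.48
nΣx² − (Σx)² = 11611.6 − 11556.25 = 55.35; nΣy² − (Σy)² = 1820.96 − 1797.76 = 23.2
r = 30.48 / √(55.35 × 23.2) = 30.48 / 35.8346 ≈ 0.851

0.851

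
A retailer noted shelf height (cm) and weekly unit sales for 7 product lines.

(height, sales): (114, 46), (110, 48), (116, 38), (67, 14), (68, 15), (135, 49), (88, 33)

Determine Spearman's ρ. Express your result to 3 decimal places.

Rank height: 5, 4, 6, 1, 2, 7, 3
Rank sales: 5, 6, 4, 1, 2, 7, 3
d = rank(height) − rank(sales): 0, -2, 2, 0, 0, 0, 0; Σd² = 8
ρ = 1 − 6Σd² / [n(n²−1)] = 1 − 6×8 / (7×48) = 1 − 48/336 ≈ 0.857

0.857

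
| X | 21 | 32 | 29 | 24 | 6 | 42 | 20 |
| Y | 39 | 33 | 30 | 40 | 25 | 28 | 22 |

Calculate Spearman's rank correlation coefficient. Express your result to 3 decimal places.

Rank X: 3, 6, 5, 4, 1, 7, 2
Rank Y: 6, 5, 4, 7, 2, 3, 1
d = rank(X) − rank(Y): -3, 1, 1, -3, -1, 4, 1; Σd² = 38
ρ = 1 − 6Σd² / [n(n²−1)] = 1 − 6×38 / (7×48) = 1 − 228/336 ≈ 0.321

0.321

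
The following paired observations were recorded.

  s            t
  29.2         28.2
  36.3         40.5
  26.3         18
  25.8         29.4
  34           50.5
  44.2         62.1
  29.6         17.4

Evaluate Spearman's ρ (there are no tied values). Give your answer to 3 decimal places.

0.643

Rank s: 3, 6, 2, 1, 5, 7, 4
Rank t: 3, 5, 2, 4, 6, 7, 1
d = rank(s) − rank(t): 0, 1, 0, -3, -1, 0, 3; Σd² = 20
ρ = 1 − 6Σd² / [n(n²−1)] = 1 − 6×20 / (7×48) = 1 − 120/336 ≈ 0.643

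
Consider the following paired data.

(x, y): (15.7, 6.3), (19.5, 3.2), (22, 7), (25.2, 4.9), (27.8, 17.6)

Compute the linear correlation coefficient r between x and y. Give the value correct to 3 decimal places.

0.638

n = 5, Σx = 110.2, Σy = 39, Σx² = 2518.62, Σy² = 432.7, Σxy = 928.07
nΣxy − ΣxΣy = 4640.35 − 4297.8 = 342.55
nΣx² − (Σx)² = 12593.1 − 12144.04 = 449.06; nΣy² − (Σy)² = 2163.5 − 1521 = 642.5
r = 342.55 / √(449.06 × 642.5) = 342.55 / 537.1416 ≈ 0.638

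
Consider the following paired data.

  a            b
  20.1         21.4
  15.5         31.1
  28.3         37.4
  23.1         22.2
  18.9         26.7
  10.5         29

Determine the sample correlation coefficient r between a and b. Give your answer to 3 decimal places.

n = 6, Σa = 116.4, Σb = 167.8, Σa² = 2446.22, Σb² = 4870.66, Σab = 3292.56
nΣab − ΣaΣb = 19755.36 − 19531.92 = 223.44
nΣa² − (Σa)² = 14677.32 − 13548.96 = 1128.36; nΣb² − (Σb)² = 29223.96 − 28156.84 = 1067.12
r = 223.44 / √(1128.36 × 1067.12) = 223.44 / 1097.3129 ≈ 0.204

0.204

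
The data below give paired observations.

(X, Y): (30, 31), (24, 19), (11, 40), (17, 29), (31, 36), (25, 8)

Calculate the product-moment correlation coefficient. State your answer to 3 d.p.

-0.251

n = 6, ΣX = 138, ΣY = 163, ΣX² = 3472, ΣY² = 5123, ΣXY = 3635
nΣXY − ΣXΣY = 21810 − 22494 = -684
nΣX² − (ΣX)² = 20832 − 19044 = 1788; nΣY² − (ΣY)² = 30738 − 26569 = 4169
r = -684 / √(1788 × 4169) = -684 / 2730.2330 ≈ -0.251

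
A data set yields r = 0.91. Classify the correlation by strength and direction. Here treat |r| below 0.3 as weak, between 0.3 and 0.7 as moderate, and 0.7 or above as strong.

strong positive

r = 0.91 > 0 so the relationship is positive.
|r| = 0.91, which falls in the strong range.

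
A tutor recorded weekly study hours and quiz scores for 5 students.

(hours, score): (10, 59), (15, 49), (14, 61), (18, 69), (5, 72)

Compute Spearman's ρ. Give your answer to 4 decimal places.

-0.3000

Rank hours: 2, 4, 3, 5, 1
Rank score: 2, 1, 3, 4, 5
d = rank(hours) − rank(score): 0, 3, 0, 1, -4; Σd² = 26
ρ = 1 − 6Σd² / [n(n²−1)] = 1 − 6×26 / (5×24) = 1 − 156/120 ≈ -0.3000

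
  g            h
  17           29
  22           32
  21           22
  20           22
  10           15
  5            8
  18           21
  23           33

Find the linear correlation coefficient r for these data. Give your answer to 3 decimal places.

0.877

n = 8, Σg = 136, Σh = 182, Σg² = 2592, Σh² = 4652, Σgh = 3426
nΣgh − ΣgΣh = 27408 − 24752 = 2656
nΣg² − (Σg)² = 20736 − 18496 = 2240; nΣh² − (Σh)² = 37216 − 33124 = 4092
r = 2656 / √(2240 × 4092) = 2656 / 3027.5535 ≈ 0.877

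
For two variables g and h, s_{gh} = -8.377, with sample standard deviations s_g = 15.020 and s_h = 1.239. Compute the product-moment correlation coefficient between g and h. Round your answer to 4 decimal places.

r = Cov(g,h) / (s_g · s_h) = -8.377 / (15.020 × 1.239)
  = -8.377 / 18.6098 ≈ -0.4501

-0.4501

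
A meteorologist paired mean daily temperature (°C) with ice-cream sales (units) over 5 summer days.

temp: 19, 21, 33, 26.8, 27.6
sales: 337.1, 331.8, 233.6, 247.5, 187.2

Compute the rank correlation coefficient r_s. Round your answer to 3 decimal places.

-0.900

Rank temp: 1, 2, 5, 3, 4
Rank sales: 5, 4, 2, 3, 1
d = rank(temp) − rank(sales): -4, -2, 3, 0, 3; Σd² = 38
ρ = 1 − 6Σd² / [n(n²−1)] = 1 − 6×38 / (5×24) = 1 − 228/120 ≈ -0.900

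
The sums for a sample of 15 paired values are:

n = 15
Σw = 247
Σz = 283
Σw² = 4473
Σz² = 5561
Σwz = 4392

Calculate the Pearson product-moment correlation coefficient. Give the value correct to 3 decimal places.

r = (nΣwz − ΣwΣz) / √[(nΣw² − (Σw)²)(nΣz² − (Σz)²)]
Numerator: 15×4392 − 247×283 = -4021
Denominator: √[(67095 − 61009)(83415 − 80089)] = √[6086 × 3326] = 4499.1150
r = -4021 / 4499.1150 ≈ -0.894

-0.894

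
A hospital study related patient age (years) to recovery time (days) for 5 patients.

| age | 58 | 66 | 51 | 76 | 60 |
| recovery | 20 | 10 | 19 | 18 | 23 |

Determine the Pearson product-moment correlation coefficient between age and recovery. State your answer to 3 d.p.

-0.335

n = 5, Σx = 311, Σy = 90, Σx² = 19697, Σy² = 1714, Σxy = 5537
nΣxy − ΣxΣy = 27685 − 27990 = -305
nΣx² − (Σx)² = 98485 − 96721 = 1764; nΣy² − (Σy)² = 8570 − 8100 = 470
r = -305 / √(1764 × 470) = -305 / 910.5383 ≈ -0.335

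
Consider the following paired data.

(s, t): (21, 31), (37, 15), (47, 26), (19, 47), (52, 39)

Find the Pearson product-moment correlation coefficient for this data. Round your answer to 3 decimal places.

n = 5, Σs = 176, Σt = 158, Σs² = 7084, Σt² = 5592, Σst = 5349
nΣst − ΣsΣt = 26745 − 27808 = -1063
nΣs² − (Σs)² = 35420 − 30976 = 4444; nΣt² − (Σt)² = 27960 − 24964 = 2996
r = -1063 / √(4444 × 2996) = -1063 / 3648.8661 ≈ -0.291

-0.291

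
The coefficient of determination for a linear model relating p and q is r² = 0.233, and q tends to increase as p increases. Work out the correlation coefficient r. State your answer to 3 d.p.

0.483

|r| = √0.233 = 0.483
The association is positive, so r = 0.483.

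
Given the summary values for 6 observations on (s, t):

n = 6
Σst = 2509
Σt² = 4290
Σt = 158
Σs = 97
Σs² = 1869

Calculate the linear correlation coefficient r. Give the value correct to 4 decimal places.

-0.2298

r = (nΣst − ΣsΣt) / √[(nΣs² − (Σs)²)(nΣt² − (Σt)²)]
Numerator: 6×2509 − 97×158 = -272
Denominator: √[(11214 − 9409)(25740 − 24964)] = √[1805 × 776] = 1183.5033
r = -272 / 1183.5033 ≈ -0.2298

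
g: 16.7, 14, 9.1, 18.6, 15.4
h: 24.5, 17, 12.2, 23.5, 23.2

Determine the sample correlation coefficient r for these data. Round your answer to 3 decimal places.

n = 5, Σg = 73.8, Σh = 100.4, Σg² = 1140.82, Σh² = 2128.58, Σgh = 1552.55
nΣgh − ΣgΣh = 7762.75 − 7409.52 = 353.23
nΣg² − (Σg)² = 5704.1 − 5446.44 = 257.66; nΣh² − (Σh)² = 10642.9 − 10080.16 = 562.74
r = 353.23 / √(257.66 × 562.74) = 353.23 / 380.7829 ≈ 0.928

0.928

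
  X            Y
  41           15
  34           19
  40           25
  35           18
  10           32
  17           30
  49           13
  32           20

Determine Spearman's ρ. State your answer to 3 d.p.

Rank X: 7, 4, 6, 5, 1, 2, 8, 3
Rank Y: 2, 4, 6, 3, 8, 7, 1, 5
d = rank(X) − rank(Y): 5, 0, 0, 2, -7, -5, 7, -2; Σd² = 156
ρ = 1 − 6Σd² / [n(n²−1)] = 1 − 6×156 / (8×63) = 1 − 936/504 ≈ -0.857

-0.857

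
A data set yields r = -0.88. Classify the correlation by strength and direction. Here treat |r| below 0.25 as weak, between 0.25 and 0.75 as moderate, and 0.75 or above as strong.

r = -0.88 < 0 so the relationship is negative.
|r| = 0.88, which falls in the strong range.

strong negative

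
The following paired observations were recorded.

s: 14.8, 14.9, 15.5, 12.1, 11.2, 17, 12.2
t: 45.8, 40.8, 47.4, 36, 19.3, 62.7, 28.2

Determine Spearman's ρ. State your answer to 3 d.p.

0.929

Rank s: 4, 5, 6, 2, 1, 7, 3
Rank t: 5, 4, 6, 3, 1, 7, 2
d = rank(s) − rank(t): -1, 1, 0, -1, 0, 0, 1; Σd² = 4
ρ = 1 − 6Σd² / [n(n²−1)] = 1 − 6×4 / (7×48) = 1 − 24/336 ≈ 0.929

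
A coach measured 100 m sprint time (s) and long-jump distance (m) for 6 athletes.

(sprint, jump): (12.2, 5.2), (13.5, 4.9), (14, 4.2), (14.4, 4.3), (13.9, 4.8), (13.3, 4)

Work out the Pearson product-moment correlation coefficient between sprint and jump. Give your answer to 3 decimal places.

-0.581

n = 6, Σx = 81.3, Σy = 27.4, Σx² = 1104.55, Σy² = 126.22, Σxy = 370.23
nΣxy − ΣxΣy = 2221.38 − 2227.62 = -6.24
nΣx² − (Σx)² = 6627.3 − 6609.69 = 17.61; nΣy² − (Σy)² = 757.32 − 750.76 = 6.56
r = -6.24 / √(17.61 × 6.56) = -6.24 / 10.7481 ≈ -0.581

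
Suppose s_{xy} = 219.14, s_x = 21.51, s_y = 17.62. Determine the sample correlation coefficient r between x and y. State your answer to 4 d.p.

0.5782

r = Cov(x,y) / (s_x · s_y) = 219.14 / (21.51 × 17.62)
  = 219.14 / 379.0062 ≈ 0.5782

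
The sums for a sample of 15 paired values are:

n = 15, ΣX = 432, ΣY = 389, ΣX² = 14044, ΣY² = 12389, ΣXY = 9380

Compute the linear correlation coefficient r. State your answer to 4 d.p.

-0.9495

r = (nΣXY − ΣXΣY) / √[(nΣX² − (ΣX)²)(nΣY² − (ΣY)²)]
Numerator: 15×9380 − 432×389 = -27348
Denominator: √[(210660 − 186624)(185835 − 151321)] = √[24036 × 34514] = 28802.4045
r = -27348 / 28802.4045 ≈ -0.9495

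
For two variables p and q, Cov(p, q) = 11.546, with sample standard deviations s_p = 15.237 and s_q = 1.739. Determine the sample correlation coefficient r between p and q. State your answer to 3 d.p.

0.436

r = Cov(p,q) / (s_p · s_q) = 11.546 / (15.237 × 1.739)
  = 11.546 / 26.4971 ≈ 0.436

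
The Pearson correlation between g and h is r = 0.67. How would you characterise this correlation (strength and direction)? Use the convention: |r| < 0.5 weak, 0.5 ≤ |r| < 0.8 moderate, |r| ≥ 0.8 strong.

r = 0.67 > 0 so the relationship is positive.
|r| = 0.67, which falls in the moderate range.

moderate positive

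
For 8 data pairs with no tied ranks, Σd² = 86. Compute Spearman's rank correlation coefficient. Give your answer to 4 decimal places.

ρ = 1 − 6Σd² / [n(n²−1)] = 1 − 6×86 / (8×63)
  = 1 − 516/504 = 1 − 1.02381 ≈ -0.0238

-0.0238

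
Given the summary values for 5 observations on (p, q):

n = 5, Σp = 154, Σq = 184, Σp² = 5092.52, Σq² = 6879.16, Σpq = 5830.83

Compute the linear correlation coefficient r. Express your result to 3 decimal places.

0.843

r = (nΣpq − ΣpΣq) / √[(nΣp² − (Σp)²)(nΣq² − (Σq)²)]
Numerator: 5×5830.83 − 154×184 = 818.15
Denominator: √[(25462.6 − 23716)(34395.8 − 33856)] = √[1746.6 × 539.8] = 970.9864
r = 818.15 / 970.9864 ≈ 0.843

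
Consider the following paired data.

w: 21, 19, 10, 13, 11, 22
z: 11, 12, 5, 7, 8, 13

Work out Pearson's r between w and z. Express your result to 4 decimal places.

0.9386

n = 6, Σw = 96, Σz = 56, Σw² = 1676, Σz² = 572, Σwz = 974
nΣwz − ΣwΣz = 5844 − 5376 = 468
nΣw² − (Σw)² = 10056 − 9216 = 840; nΣz² − (Σz)² = 3432 − 3136 = 296
r = 468 / √(840 × 296) = 468 / 498.6381 ≈ 0.9386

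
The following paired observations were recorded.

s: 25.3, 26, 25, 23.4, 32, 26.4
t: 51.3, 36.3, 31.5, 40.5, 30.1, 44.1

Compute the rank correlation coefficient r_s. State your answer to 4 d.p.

Rank s: 3, 4, 2, 1, 6, 5
Rank t: 6, 3, 2, 4, 1, 5
d = rank(s) − rank(t): -3, 1, 0, -3, 5, 0; Σd² = 44
ρ = 1 − 6Σd² / [n(n²−1)] = 1 − 6×44 / (6×35) = 1 − 264/210 ≈ -0.2571

-0.2571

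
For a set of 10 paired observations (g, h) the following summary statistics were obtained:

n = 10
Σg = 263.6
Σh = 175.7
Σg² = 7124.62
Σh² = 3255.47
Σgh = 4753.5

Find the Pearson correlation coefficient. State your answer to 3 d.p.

0.709

r = (nΣgh − ΣgΣh) / √[(nΣg² − (Σg)²)(nΣh² − (Σh)²)]
Numerator: 10×4753.5 − 263.6×175.7 = 1220.48
Denominator: √[(71246.2 − 69484.96)(32554.7 − 30870.49)] = √[1761.24 × 1684.21] = 1722.2944
r = 1220.48 / 1722.2944 ≈ 0.709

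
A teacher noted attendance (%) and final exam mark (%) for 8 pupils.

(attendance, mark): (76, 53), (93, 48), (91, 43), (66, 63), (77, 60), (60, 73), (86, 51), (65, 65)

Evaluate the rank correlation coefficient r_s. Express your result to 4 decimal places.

Rank attendance: 4, 8, 7, 3, 5, 1, 6, 2
Rank mark: 4, 2, 1, 6, 5, 8, 3, 7
d = rank(attendance) − rank(mark): 0, 6, 6, -3, 0, -7, 3, -5; Σd² = 164
ρ = 1 − 6Σd² / [n(n²−1)] = 1 − 6×164 / (8×63) = 1 − 984/504 ≈ -0.9524

-0.9524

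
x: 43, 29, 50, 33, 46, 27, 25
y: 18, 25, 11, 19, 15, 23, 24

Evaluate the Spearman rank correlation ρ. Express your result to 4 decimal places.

Rank x: 5, 3, 7, 4, 6, 2, 1
Rank y: 3, 7, 1, 4, 2, 5, 6
d = rank(x) − rank(y): 2, -4, 6, 0, 4, -3, -5; Σd² = 106
ρ = 1 − 6Σd² / [n(n²−1)] = 1 − 6×106 / (7×48) = 1 − 636/336 ≈ -0.8929

-0.8929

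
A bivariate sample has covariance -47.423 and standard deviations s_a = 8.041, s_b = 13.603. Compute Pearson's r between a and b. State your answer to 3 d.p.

-0.434

r = Cov(a,b) / (s_a · s_b) = -47.423 / (8.041 × 13.603)
  = -47.423 / 109.3817 ≈ -0.434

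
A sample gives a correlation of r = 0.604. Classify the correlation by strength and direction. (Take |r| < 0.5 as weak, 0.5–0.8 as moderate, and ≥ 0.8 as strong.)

r = 0.604 > 0 so the relationship is positive.
|r| = 0.604, which falls in the moderate range.

moderate positive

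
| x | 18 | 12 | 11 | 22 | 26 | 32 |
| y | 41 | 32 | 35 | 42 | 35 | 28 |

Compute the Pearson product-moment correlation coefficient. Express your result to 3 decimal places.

n = 6, Σx = 121, Σy = 213, Σx² = 2773, Σy² = 7703, Σxy = 4237
nΣxy − ΣxΣy = 25422 − 25773 = -351
nΣx² − (Σx)² = 16638 − 14641 = 1997; nΣy² − (Σy)² = 46218 − 45369 = 849
r = -351 / √(1997 × 849) = -351 / 1302.0956 ≈ -0.270

-0.270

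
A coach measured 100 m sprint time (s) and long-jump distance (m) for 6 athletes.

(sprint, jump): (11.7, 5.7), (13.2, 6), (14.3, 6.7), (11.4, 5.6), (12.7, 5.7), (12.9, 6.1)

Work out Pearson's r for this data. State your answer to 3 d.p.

n = 6, Σx = 76.2, Σy = 35.8, Σx² = 973.28, Σy² = 214.44, Σxy = 456.62
nΣxy − ΣxΣy = 2739.72 − 2727.96 = 11.76
nΣx² − (Σx)² = 5839.68 − 5806.44 = 33.24; nΣy² − (Σy)² = 1286.64 − 1281.64 = 5
r = 11.76 / √(33.24 × 5) = 11.76 / 12.8919 ≈ 0.912

0.912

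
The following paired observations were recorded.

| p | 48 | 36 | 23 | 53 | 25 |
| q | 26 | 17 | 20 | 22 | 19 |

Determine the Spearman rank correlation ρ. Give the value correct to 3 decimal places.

Rank p: 4, 3, 1, 5, 2
Rank q: 5, 1, 3, 4, 2
d = rank(p) − rank(q): -1, 2, -2, 1, 0; Σd² = 10
ρ = 1 − 6Σd² / [n(n²−1)] = 1 − 6×10 / (5×24) = 1 − 60/120 ≈ 0.500

0.500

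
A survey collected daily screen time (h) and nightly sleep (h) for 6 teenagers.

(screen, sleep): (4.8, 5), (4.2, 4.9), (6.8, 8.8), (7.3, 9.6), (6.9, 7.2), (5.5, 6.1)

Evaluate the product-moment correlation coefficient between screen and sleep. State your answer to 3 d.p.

0.933

n = 6, Σx = 35.5, Σy = 41.6, Σx² = 218.07, Σy² = 307.66, Σxy = 257.73
nΣxy − ΣxΣy = 1546.38 − 1476.8 = 69.58
nΣx² − (Σx)² = 1308.42 − 1260.25 = 48.17; nΣy² − (Σy)² = 1845.96 − 1730.56 = 115.4
r = 69.58 / √(48.17 × 115.4) = 69.58 / 74.5575 ≈ 0.933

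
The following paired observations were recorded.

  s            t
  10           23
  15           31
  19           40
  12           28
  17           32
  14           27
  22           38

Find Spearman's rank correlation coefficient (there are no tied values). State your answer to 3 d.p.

Rank s: 1, 4, 6, 2, 5, 3, 7
Rank t: 1, 4, 7, 3, 5, 2, 6
d = rank(s) − rank(t): 0, 0, -1, -1, 0, 1, 1; Σd² = 4
ρ = 1 − 6Σd² / [n(n²−1)] = 1 − 6×4 / (7×48) = 1 − 24/336 ≈ 0.929

0.929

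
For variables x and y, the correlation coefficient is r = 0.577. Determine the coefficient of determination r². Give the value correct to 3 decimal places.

r² = (0.577)² = 0.333

0.333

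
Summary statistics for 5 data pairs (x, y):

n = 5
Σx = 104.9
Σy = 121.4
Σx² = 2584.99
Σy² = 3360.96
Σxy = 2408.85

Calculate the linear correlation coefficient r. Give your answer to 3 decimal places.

r = (nΣxy − ΣxΣy) / √[(nΣx² − (Σx)²)(nΣy² − (Σy)²)]
Numerator: 5×2408.85 − 104.9×121.4 = -690.61
Denominator: √[(12924.95 − 11004.01)(16804.8 − 14737.96)] = √[1920.94 × 2066.84] = 1992.5551
r = -690.61 / 1992.5551 ≈ -0.347

-0.347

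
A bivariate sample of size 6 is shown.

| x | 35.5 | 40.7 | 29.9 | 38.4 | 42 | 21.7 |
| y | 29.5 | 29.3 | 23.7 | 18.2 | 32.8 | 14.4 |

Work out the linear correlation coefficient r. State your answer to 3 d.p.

0.741

n = 6, Σx = 208.2, Σy = 147.9, Σx² = 7520.2, Σy² = 3904.87, Σxy = 5337.35
nΣxy − ΣxΣy = 32024.1 − 30792.78 = 1231.32
nΣx² − (Σx)² = 45121.2 − 43347.24 = 1773.96; nΣy² − (Σy)² = 23429.22 − 21874.41 = 1554.81
r = 1231.32 / √(1773.96 × 1554.81) = 1231.32 / 1660.7741 ≈ 0.741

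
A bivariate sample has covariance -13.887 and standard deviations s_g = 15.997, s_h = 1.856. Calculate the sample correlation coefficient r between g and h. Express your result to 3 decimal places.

-0.468

r = Cov(g,h) / (s_g · s_h) = -13.887 / (15.997 × 1.856)
  = -13.887 / 29.6904 ≈ -0.468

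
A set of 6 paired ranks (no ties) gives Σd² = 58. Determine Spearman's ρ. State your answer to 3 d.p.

-0.657

ρ = 1 − 6Σd² / [n(n²−1)] = 1 − 6×58 / (6×35)
  = 1 − 348/210 = 1 − 1.6571 ≈ -0.657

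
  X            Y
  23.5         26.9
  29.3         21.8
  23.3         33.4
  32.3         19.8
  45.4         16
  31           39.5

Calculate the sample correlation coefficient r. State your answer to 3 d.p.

-0.581

n = 6, ΣX = 184.8, ΣY = 157.4, ΣX² = 6019.08, ΣY² = 4522.7, ΣXY = 4639.55
nΣXY − ΣXΣY = 27837.3 − 29087.52 = -1250.22
nΣX² − (ΣX)² = 36114.48 − 34151.04 = 1963.44; nΣY² − (ΣY)² = 27136.2 − 24774.76 = 2361.44
r = -1250.22 / √(1963.44 × 2361.44) = -1250.22 / 2153.2640 ≈ -0.581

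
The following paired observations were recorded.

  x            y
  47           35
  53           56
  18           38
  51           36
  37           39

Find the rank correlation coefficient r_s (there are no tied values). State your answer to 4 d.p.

0.2000

Rank x: 3, 5, 1, 4, 2
Rank y: 1, 5, 3, 2, 4
d = rank(x) − rank(y): 2, 0, -2, 2, -2; Σd² = 16
ρ = 1 − 6Σd² / [n(n²−1)] = 1 − 6×16 / (5×24) = 1 − 96/120 ≈ 0.2000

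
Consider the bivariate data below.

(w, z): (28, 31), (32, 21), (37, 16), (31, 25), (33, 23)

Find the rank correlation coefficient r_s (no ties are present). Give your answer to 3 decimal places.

-0.900

Rank w: 1, 3, 5, 2, 4
Rank z: 5, 2, 1, 4, 3
d = rank(w) − rank(z): -4, 1, 4, -2, 1; Σd² = 38
ρ = 1 − 6Σd² / [n(n²−1)] = 1 − 6×38 / (5×24) = 1 − 228/120 ≈ -0.900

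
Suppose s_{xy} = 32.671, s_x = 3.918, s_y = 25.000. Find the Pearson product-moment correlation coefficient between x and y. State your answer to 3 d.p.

r = Cov(x,y) / (s_x · s_y) = 32.671 / (3.918 × 25.000)
  = 32.671 / 97.9500 ≈ 0.334

0.334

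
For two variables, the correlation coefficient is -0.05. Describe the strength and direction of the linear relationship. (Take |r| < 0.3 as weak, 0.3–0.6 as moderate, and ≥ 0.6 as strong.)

weak negative

r = -0.05 < 0 so the relationship is negative.
|r| = 0.05, which falls in the weak range.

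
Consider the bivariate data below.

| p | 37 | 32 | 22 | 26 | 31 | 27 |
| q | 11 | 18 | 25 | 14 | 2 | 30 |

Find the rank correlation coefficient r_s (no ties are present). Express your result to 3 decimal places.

-0.486

Rank p: 6, 5, 1, 2, 4, 3
Rank q: 2, 4, 5, 3, 1, 6
d = rank(p) − rank(q): 4, 1, -4, -1, 3, -3; Σd² = 52
ρ = 1 − 6Σd² / [n(n²−1)] = 1 − 6×52 / (6×35) = 1 − 312/210 ≈ -0.486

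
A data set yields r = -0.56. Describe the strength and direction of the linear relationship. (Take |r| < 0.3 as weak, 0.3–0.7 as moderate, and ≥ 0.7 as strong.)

moderate negative

r = -0.56 < 0 so the relationship is negative.
|r| = 0.56, which falls in the moderate range.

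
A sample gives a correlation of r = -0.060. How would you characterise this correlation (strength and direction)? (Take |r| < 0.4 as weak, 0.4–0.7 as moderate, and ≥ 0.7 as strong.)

r = -0.060 < 0 so the relationship is negative.
|r| = 0.060, which falls in the weak range.

weak negative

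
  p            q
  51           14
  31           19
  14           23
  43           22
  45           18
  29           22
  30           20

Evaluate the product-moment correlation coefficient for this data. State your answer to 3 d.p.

-0.739

n = 7, Σp = 243, Σq = 138, Σp² = 9373, Σq² = 2778, Σpq = 4619
nΣpq − ΣpΣq = 32333 − 33534 = -1201
nΣp² − (Σp)² = 65611 − 59049 = 6562; nΣq² − (Σq)² = 19446 − 19044 = 402
r = -1201 / √(6562 × 402) = -1201 / 1624.1687 ≈ -0.739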